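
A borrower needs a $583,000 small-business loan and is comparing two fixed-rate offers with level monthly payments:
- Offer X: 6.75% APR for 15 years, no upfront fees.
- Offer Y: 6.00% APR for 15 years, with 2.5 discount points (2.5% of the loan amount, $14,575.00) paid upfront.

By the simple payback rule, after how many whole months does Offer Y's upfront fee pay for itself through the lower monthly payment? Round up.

61 months

Offer X: at 6.75% the monthly rate is 0.0056250, so the payment is 583,000 × 0.0056250 / (1 − 1.0056250^−180) = $5,159.02.
Offer Y: at 6.00% the monthly rate is 0.0050000, so the payment is 583,000 × 0.0050000 / (1 − 1.0050000^−180) = $4,919.69.
Monthly savings = $5,159.02 − $4,919.69 = $239.33.
Break-even = $14,575.00 / $239.33 = 60.90 → 61 months.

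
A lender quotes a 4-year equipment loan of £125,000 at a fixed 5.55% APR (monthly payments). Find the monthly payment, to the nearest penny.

£2,909.91

Monthly rate = 5.55%/12 = 0.0046250; payment = 125,000 × 0.0046250 / (1 − (1+0.0046250)^−48) = £2,909.91.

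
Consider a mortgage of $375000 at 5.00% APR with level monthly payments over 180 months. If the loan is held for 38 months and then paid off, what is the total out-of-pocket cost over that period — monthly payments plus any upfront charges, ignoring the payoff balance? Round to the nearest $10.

$112,690

At 5.00% the monthly rate is 0.0041667, so the payment is 375,000 × 0.0041667 / (1 − 1.0041667^−180) = $2,965.48.
Total outlay = 38 × $2,965.48 = $112,688.24.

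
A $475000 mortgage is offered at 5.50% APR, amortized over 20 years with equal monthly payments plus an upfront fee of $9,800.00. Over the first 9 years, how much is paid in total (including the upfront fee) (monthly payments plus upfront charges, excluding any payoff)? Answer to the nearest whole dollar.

At 5.50% the monthly rate is 0.0045833, so the payment is 475,000 × 0.0045833 / (1 − 1.0045833^−240) = $3,267.46.
Total outlay = 108 × $3,267.46 + $9,800.00 = $362,685.68.

$362,686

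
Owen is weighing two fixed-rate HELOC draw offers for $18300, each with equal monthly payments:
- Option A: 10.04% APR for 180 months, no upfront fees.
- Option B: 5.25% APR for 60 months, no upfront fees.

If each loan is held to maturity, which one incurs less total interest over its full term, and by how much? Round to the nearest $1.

Option B by $14,632

Option A: monthly rate = 10.04%/12 = 0.0083667; payment = 18,300 × 0.0083667 / (1 − (1+0.0083667)^−180) = $197.10.
Total interest on Option A = 180 × $197.10 − $18,300 = $17,178.00.
Option B: monthly rate = 5.25%/12 = 0.0043750; payment = 18,300 × 0.0043750 / (1 − (1+0.0043750)^−60) = $347.44.
Total interest on Option B = 60 × $347.44 − $18,300 = $2,546.40.
Option B is lower by $14,631.60.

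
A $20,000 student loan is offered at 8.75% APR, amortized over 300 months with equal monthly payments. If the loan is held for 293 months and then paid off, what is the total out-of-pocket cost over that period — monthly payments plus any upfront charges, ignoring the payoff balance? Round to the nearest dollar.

$48,178

Monthly rate = 8.75%/12 = 0.0072917; payment = 20,000 × 0.0072917 / (1 − (1+0.0072917)^−300) = $164.43.
Total outlay = 293 × $164.43 = $48,177.99.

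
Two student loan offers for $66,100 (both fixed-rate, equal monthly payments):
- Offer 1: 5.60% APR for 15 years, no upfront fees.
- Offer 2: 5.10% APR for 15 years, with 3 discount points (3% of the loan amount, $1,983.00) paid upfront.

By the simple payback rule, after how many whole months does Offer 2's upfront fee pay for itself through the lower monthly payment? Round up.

Offer 1: monthly rate = 5.6%/12 = 0.0046667; payment = 66,100 × 0.0046667 / (1 − (1+0.0046667)^−180) = $543.61.
Offer 2: at 5.10% the monthly rate is 0.0042500, so the payment is 66,100 × 0.0042500 / (1 − 1.0042500^−180) = $526.16.
Monthly savings = $543.61 − $526.16 = $17.45.
Break-even = $1,983.00 / $17.45 = 113.64 → 114 months.

114 months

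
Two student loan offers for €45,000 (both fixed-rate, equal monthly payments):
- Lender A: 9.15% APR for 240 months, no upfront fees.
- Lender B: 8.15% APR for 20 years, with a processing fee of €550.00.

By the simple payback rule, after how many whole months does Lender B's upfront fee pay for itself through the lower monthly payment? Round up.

Lender A: at 9.15% the monthly rate is 0.0076250, so the payment is 45,000 × 0.0076250 / (1 − 1.0076250^−240) = €409.23.
Lender B: at 8.15% the monthly rate is 0.0067917, so the payment is 45,000 × 0.0067917 / (1 − 1.0067917^−240) = €380.61.
Monthly savings = €409.23 − €380.61 = €28.62.
Break-even = €550.00 / €28.62 = 19.22 → 20 months.

20 months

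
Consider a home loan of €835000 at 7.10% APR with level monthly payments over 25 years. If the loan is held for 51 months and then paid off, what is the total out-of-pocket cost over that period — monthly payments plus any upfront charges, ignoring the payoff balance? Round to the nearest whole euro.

€303,704

At 7.10% the monthly rate is 0.0059167, so the payment is 835,000 × 0.0059167 / (1 − 1.0059167^−300) = €5,954.98.
Total outlay = 51 × €5,954.98 = €303,703.98.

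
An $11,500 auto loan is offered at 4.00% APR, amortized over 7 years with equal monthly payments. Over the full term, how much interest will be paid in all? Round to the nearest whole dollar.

Monthly rate = 4%/12 = 0.0033333; payment = 11,500 × 0.0033333 / (1 − (1+0.0033333)^−84) = $157.19.
Total paid = 84 × $157.19 = $13,203.96; interest = $13,203.96 − $11,500 = $1,703.96.

$1,704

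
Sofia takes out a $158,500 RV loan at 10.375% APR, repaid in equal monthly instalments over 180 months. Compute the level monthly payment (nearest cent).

At 10.375% the monthly rate is 0.0086458, so the payment is 158,500 × 0.0086458 / (1 − 1.0086458^−180) = $1,739.79.

$1,739.79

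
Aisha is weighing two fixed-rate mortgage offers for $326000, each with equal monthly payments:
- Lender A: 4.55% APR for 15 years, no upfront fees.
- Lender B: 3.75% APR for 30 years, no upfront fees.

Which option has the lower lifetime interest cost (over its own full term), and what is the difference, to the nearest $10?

Lender A: monthly rate = 4.55%/12 = 0.0037917; payment = 326,000 × 0.0037917 / (1 − (1+0.0037917)^−180) = $2,502.22.
Total interest on Lender A = 180 × $2,502.22 − $326,000 = $124,399.60.
Lender B: monthly rate = 3.75%/12 = 0.0031250; payment = 326,000 × 0.0031250 / (1 − (1+0.0031250)^−360) = $1,509.76.
Total interest on Lender B = 360 × $1,509.76 − $326,000 = $217,513.60.
Lender A is lower by $93,114.00.

Lender A by $93,110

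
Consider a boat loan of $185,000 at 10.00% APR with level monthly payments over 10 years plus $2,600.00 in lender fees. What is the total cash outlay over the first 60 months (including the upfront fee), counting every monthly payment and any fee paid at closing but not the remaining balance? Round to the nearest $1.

At 10.00% the monthly rate is 0.0083333, so the payment is 185,000 × 0.0083333 / (1 − 1.0083333^−120) = $2,444.79.
Total outlay = 60 × $2,444.79 + $2,600.00 = $149,287.40.

$149,287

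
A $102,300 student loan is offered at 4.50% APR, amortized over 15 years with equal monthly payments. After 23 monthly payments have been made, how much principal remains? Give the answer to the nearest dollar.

With monthly rate i = 4.5%/12 = 0.0037500, the balance after k of n payments is P · [(1+i)^n − (1+i)^k] / [(1+i)^n − 1].
(1+0.0037500)^180 = 1.96155501 and (1+0.0037500)^23 = 1.08990298, so the balance is 102,300 × (1.96155501 − 1.08990298) / (1.96155501 − 1) = $92,735.21.

$92,735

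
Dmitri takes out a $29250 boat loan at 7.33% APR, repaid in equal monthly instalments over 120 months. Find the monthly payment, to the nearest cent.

$344.61

At 7.33% the monthly rate is 0.0061083, so the payment is 29,250 × 0.0061083 / (1 − 1.0061083^−120) = $344.61.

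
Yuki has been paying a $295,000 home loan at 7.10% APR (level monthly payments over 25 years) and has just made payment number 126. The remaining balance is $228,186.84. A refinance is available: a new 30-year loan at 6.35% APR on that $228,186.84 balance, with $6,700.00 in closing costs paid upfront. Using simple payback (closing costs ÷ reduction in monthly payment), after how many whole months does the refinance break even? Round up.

Current payment = 295,000 × 7.1%/12 / (1 − (1+0.0059167)^−300) = $2,103.86.
Refinanced payment = 228,186.84 × 0.0052917 / (1 − (1+0.0052917)^−360) = $1,419.86.
Monthly savings = $2,103.86 − $1,419.86 = $684.00.
Break-even = $6,700.00 / $684.00 = 9.80 → 10 months.

10 months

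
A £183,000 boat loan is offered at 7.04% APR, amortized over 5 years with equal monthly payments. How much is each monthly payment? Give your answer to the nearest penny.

£3,627.07

At 7.04% the monthly rate is 0.0058667, so the payment is 183,000 × 0.0058667 / (1 − 1.0058667^−60) = £3,627.07.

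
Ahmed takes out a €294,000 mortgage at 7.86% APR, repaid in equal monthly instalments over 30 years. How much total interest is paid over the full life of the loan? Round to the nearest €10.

€472,310

At 7.86% the monthly rate is 0.0065500, so the payment is 294,000 × 0.0065500 / (1 − 1.0065500^−360) = €2,128.64.
Total paid = 360 × €2,128.64 = €766,310.40; interest = €766,310.40 − €294,000 = €472,310.40.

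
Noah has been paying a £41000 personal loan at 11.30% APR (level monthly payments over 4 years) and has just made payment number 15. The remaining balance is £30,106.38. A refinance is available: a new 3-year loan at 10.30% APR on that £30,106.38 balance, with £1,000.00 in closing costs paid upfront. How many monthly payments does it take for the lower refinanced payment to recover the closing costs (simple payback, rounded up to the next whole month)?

12 months

Current payment = 41,000 × 11.3%/12 / (1 − (1+0.0094167)^−48) = £1,065.65.
Refinanced payment = 30,106.38 × 0.0085833 / (1 − (1+0.0085833)^−36) = £975.69.
Monthly savings = £1,065.65 − £975.69 = £89.96.
Break-even = £1,000.00 / £89.96 = 11.12 → 12 months.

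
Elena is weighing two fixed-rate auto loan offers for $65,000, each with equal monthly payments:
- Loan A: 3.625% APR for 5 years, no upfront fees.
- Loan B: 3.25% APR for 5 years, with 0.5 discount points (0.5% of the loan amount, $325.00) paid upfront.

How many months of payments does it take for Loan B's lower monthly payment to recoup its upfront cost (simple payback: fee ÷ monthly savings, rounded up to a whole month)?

Loan A: monthly rate = 3.625%/12 = 0.0030208; payment = 65,000 × 0.0030208 / (1 − (1+0.0030208)^−60) = $1,186.11.
Loan B: at 3.25% the monthly rate is 0.0027083, so the payment is 65,000 × 0.0027083 / (1 − 1.0027083^−60) = $1,175.20.
Monthly savings = $1,186.11 − $1,175.20 = $10.91.
Break-even = $325.00 / $10.91 = 29.79 → 30 months.

30 months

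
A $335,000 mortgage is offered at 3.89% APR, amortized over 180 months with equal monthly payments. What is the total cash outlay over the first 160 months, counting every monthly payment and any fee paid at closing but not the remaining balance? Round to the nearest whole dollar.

$393,525

Monthly rate = 3.89%/12 = 0.0032417; payment = 335,000 × 0.0032417 / (1 − (1+0.0032417)^−180) = $2,459.53.
Total outlay = 160 × $2,459.53 = $393,524.80.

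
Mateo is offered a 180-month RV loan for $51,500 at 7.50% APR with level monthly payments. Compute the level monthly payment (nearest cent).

At 7.50% the monthly rate is 0.0062500, so the payment is 51,500 × 0.0062500 / (1 − 1.0062500^−180) = $477.41.

$477.41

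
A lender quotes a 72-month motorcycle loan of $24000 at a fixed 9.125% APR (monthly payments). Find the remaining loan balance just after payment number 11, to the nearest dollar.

$21,125

With monthly rate i = 9.125%/12 = 0.0076042, the balance after k of n payments is P · [(1+i)^n − (1+i)^k] / [(1+i)^n − 1].
(1+0.0076042)^72 = 1.72534814 and (1+0.0076042)^11 = 1.08689978, so the balance is 24,000 × (1.72534814 − 1.08689978) / (1.72534814 − 1) = $21,124.70.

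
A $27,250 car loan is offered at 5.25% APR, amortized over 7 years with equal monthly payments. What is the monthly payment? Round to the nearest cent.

At 5.25% the monthly rate is 0.0043750, so the payment is 27,250 × 0.0043750 / (1 − 1.0043750^−84) = $388.36.

$388.36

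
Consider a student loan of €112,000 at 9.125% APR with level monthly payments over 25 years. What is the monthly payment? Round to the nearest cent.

€949.51

Monthly rate = 9.125%/12 = 0.0076042; payment = 112,000 × 0.0076042 / (1 − (1+0.0076042)^−300) = €949.51.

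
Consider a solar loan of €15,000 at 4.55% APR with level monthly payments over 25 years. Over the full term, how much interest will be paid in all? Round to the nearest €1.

€10,140

Monthly rate = 4.55%/12 = 0.0037917; payment = 15,000 × 0.0037917 / (1 − (1+0.0037917)^−300) = €83.80.
Total paid = 300 × €83.80 = €25,140.00; interest = €25,140.00 − €15,000 = €10,140.00.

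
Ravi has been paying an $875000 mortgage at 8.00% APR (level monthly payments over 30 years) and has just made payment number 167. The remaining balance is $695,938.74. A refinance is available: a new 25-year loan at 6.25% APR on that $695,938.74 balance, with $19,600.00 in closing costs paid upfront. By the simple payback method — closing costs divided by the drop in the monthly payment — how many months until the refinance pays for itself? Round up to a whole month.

Current payment = 875,000 × 8%/12 / (1 − (1+0.0066667)^−360) = $6,420.44.
Refinanced payment = 695,938.74 × 0.0052083 / (1 − (1+0.0052083)^−300) = $4,590.89.
Monthly savings = $6,420.44 − $4,590.89 = $1,829.55.
Break-even = $19,600.00 / $1,829.55 = 10.71 → 11 months.

11 months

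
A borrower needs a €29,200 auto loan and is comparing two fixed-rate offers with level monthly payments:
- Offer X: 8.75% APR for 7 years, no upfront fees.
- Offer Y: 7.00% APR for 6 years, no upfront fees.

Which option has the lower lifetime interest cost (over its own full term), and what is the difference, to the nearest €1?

Offer X: monthly rate = 8.75%/12 = 0.0072917; payment = 29,200 × 0.0072917 / (1 − (1+0.0072917)^−84) = €466.10.
Total interest on Offer X = 84 × €466.10 − €29,200 = €9,952.40.
Offer Y: monthly rate = 7%/12 = 0.0058333; payment = 29,200 × 0.0058333 / (1 − (1+0.0058333)^−72) = €497.83.
Total interest on Offer Y = 72 × €497.83 − €29,200 = €6,643.76.
Offer Y is lower by €3,308.64.

Offer Y by €3,309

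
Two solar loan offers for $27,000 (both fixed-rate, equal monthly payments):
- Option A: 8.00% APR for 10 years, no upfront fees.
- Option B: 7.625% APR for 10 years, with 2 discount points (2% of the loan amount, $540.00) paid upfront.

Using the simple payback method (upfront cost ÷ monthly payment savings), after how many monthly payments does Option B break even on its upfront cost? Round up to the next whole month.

Option A: at 8.00% the monthly rate is 0.0066667, so the payment is 27,000 × 0.0066667 / (1 − 1.0066667^−120) = $327.58.
Option B: monthly rate = 7.625%/12 = 0.0063542; payment = 27,000 × 0.0063542 / (1 − (1+0.0063542)^−120) = $322.26.
Monthly savings = $327.58 − $322.26 = $5.32.
Break-even = $540.00 / $5.32 = 101.50 → 102 months.

102 months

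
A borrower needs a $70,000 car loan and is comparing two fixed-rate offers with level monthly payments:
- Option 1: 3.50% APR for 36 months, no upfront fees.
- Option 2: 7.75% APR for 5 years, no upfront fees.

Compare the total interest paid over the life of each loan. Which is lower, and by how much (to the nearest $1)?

Option 1: monthly rate = 3.5%/12 = 0.0029167; payment = 70,000 × 0.0029167 / (1 − (1+0.0029167)^−36) = $2,051.15.
Total interest on Option 1 = 36 × $2,051.15 − $70,000 = $3,841.40.
Option 2: monthly rate = 7.75%/12 = 0.0064583; payment = 70,000 × 0.0064583 / (1 − (1+0.0064583)^−60) = $1,410.99.
Total interest on Option 2 = 60 × $1,410.99 − $70,000 = $14,659.40.
Option 1 is lower by $10,818.00.

Option 1 by $10,818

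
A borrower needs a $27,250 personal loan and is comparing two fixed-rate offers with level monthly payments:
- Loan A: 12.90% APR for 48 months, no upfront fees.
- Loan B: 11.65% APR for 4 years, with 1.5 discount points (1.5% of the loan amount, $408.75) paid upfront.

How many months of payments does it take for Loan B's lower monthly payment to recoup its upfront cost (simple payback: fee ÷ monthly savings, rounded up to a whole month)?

Loan A: monthly rate = 12.9%/12 = 0.0107500; payment = 27,250 × 0.0107500 / (1 − (1+0.0107500)^−48) = $729.70.
Loan B: at 11.65% the monthly rate is 0.0097083, so the payment is 27,250 × 0.0097083 / (1 − 1.0097083^−48) = $712.92.
Monthly savings = $729.70 − $712.92 = $16.78.
Break-even = $408.75 / $16.78 = 24.36 → 25 months.

25 months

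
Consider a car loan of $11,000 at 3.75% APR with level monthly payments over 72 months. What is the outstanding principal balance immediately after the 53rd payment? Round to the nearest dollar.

With monthly rate i = 3.75%/12 = 0.0031250, the balance after k of n payments is P · [(1+i)^n − (1+i)^k] / [(1+i)^n − 1].
(1+0.0031250)^72 = 1.25188344 and (1+0.0031250)^53 = 1.17982574, so the balance is 11,000 × (1.25188344 − 1.17982574) / (1.25188344 − 1) = $3,146.83.

$3,147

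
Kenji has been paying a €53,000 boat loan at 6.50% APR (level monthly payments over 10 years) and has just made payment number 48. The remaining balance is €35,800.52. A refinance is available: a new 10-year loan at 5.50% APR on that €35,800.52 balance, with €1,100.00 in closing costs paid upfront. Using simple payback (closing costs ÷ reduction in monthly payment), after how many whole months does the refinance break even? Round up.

Current payment = 53,000 × 6.5%/12 / (1 − (1+0.0054167)^−120) = €601.80.
Refinanced payment = 35,800.52 × 0.0045833 / (1 − (1+0.0045833)^−120) = €388.53.
Monthly savings = €601.80 − €388.53 = €213.27.
Break-even = €1,100.00 / €213.27 = 5.16 → 6 months.

6 months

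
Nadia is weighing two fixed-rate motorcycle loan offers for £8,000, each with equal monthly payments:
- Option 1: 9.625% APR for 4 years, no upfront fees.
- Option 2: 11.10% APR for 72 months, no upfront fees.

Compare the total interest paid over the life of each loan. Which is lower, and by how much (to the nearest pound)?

Option 1 by £1,323

Option 1: monthly rate = 9.625%/12 = 0.0080208; payment = 8,000 × 0.0080208 / (1 − (1+0.0080208)^−48) = £201.46.
Total interest on Option 1 = 48 × £201.46 − £8,000 = £1,670.08.
Option 2: at 11.10% the monthly rate is 0.0092500, so the payment is 8,000 × 0.0092500 / (1 − 1.0092500^−72) = £152.68.
Total interest on Option 2 = 72 × £152.68 − £8,000 = £2,992.96.
Option 1 is lower by £1,322.88.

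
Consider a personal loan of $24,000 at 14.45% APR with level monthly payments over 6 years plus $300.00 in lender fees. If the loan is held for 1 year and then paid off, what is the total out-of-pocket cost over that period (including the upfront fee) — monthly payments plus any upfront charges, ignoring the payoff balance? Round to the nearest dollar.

$6,304

At 14.45% the monthly rate is 0.0120417, so the payment is 24,000 × 0.0120417 / (1 − 1.0120417^−72) = $500.34.
Total outlay = 12 × $500.34 + $300.00 = $6,304.08.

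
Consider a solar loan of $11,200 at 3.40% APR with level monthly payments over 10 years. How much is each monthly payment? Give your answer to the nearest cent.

$110.23

Monthly rate = 3.4%/12 = 0.0028333; payment = 11,200 × 0.0028333 / (1 − (1+0.0028333)^−120) = $110.23.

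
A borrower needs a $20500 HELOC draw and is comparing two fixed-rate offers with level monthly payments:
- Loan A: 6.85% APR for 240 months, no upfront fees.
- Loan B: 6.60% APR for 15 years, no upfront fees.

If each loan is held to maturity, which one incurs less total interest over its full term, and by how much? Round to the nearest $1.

Loan B by $5,356

Loan A: at 6.85% the monthly rate is 0.0057083, so the payment is 20,500 × 0.0057083 / (1 − 1.0057083^−240) = $157.10.
Total interest on Loan A = 240 × $157.10 − $20,500 = $17,204.00.
Loan B: at 6.60% the monthly rate is 0.0055000, so the payment is 20,500 × 0.0055000 / (1 − 1.0055000^−180) = $179.71.
Total interest on Loan B = 180 × $179.71 − $20,500 = $11,847.80.
Loan B is lower by $5,356.20.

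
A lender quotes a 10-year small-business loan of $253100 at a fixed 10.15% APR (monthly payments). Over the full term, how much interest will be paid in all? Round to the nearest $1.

$150,795

Monthly rate = 10.15%/12 = 0.0084583; payment = 253,100 × 0.0084583 / (1 − (1+0.0084583)^−120) = $3,365.79.
Total paid = 120 × $3,365.79 = $403,894.80; interest = $403,894.80 − $253,100 = $150,794.80.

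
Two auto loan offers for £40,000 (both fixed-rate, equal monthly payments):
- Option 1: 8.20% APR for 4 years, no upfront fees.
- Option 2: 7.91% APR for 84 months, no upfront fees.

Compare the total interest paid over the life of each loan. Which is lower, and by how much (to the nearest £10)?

Option 1 by £5,170

Option 1: monthly rate = 8.2%/12 = 0.0068333; payment = 40,000 × 0.0068333 / (1 − (1+0.0068333)^−48) = £980.28.
Total interest on Option 1 = 48 × £980.28 − £40,000 = £7,053.44.
Option 2: monthly rate = 7.91%/12 = 0.0065917; payment = 40,000 × 0.0065917 / (1 − (1+0.0065917)^−84) = £621.66.
Total interest on Option 2 = 84 × £621.66 − £40,000 = £12,219.44.
Option 1 is lower by £5,166.00.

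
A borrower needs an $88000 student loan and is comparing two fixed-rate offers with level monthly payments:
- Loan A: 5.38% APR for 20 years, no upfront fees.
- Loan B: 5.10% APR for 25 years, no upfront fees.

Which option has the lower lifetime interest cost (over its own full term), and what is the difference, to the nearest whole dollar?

Loan A: at 5.38% the monthly rate is 0.0044833, so the payment is 88,000 × 0.0044833 / (1 − 1.0044833^−240) = $599.39.
Total interest on Loan A = 240 × $599.39 − $88,000 = $55,853.60.
Loan B: at 5.10% the monthly rate is 0.0042500, so the payment is 88,000 × 0.0042500 / (1 − 1.0042500^−300) = $519.58.
Total interest on Loan B = 300 × $519.58 − $88,000 = $67,874.00.
Loan A is lower by $12,020.40.

Loan A by $12,020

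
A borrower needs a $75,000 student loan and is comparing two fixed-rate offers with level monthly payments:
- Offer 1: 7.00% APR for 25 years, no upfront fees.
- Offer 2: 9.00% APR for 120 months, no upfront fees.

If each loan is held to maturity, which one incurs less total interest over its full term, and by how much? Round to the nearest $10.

Offer 1: at 7.00% the monthly rate is 0.0058333, so the payment is 75,000 × 0.0058333 / (1 − 1.0058333^−300) = $530.08.
Total interest on Offer 1 = 300 × $530.08 − $75,000 = $84,024.00.
Offer 2: monthly rate = 9%/12 = 0.0075000; payment = 75,000 × 0.0075000 / (1 − (1+0.0075000)^−120) = $950.07.
Total interest on Offer 2 = 120 × $950.07 − $75,000 = $39,008.40.
Offer 2 is lower by $45,015.60.

Offer 2 by $45,020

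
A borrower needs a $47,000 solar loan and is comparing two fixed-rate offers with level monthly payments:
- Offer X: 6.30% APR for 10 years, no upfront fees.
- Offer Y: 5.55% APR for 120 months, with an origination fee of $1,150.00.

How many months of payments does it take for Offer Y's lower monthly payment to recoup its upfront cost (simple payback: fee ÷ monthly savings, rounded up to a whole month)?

66 months

Offer X: monthly rate = 6.3%/12 = 0.0052500; payment = 47,000 × 0.0052500 / (1 − (1+0.0052500)^−120) = $528.91.
Offer Y: at 5.55% the monthly rate is 0.0046250, so the payment is 47,000 × 0.0046250 / (1 − 1.0046250^−120) = $511.24.
Monthly savings = $528.91 − $511.24 = $17.67.
Break-even = $1,150.00 / $17.67 = 65.08 → 66 months.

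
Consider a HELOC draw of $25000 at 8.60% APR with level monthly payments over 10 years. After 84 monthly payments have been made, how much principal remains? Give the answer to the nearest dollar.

With monthly rate i = 8.6%/12 = 0.0071667, the balance after k of n payments is P · [(1+i)^n − (1+i)^k] / [(1+i)^n − 1].
(1+0.0071667)^120 = 2.35592393 and (1+0.0071667)^84 = 1.82185112, so the balance is 25,000 × (2.35592393 − 1.82185112) / (2.35592393 − 1) = $9,847.03.

$9,847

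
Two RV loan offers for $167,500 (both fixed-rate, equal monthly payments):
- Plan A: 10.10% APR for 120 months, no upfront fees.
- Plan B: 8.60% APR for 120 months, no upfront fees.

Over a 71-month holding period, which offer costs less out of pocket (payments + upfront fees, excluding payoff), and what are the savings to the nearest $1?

Plan B by $9,733

Plan A: at 10.10% the monthly rate is 0.0084167, so the payment is 167,500 × 0.0084167 / (1 − 1.0084167^−120) = $2,222.81.
Plan B: at 8.60% the monthly rate is 0.0071667, so the payment is 167,500 × 0.0071667 / (1 − 1.0071667^−120) = $2,085.73.
Over 71 months: Plan A costs 71 × $2,222.81 = $157,819.51; Plan B costs 71 × $2,085.73 = $148,086.83.
Plan B is cheaper by $157,819.51 − $148,086.83 = $9,732.68.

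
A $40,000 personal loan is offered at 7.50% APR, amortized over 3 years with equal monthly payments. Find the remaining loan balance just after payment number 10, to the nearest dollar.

With monthly rate i = 7.5%/12 = 0.0062500, the balance after k of n payments is P · [(1+i)^n − (1+i)^k] / [(1+i)^n − 1].
(1+0.0062500)^36 = 1.25144614 and (1+0.0062500)^10 = 1.06428743, so the balance is 40,000 × (1.25144614 − 1.06428743) / (1.25144614 − 1) = $29,773.17.

$29,773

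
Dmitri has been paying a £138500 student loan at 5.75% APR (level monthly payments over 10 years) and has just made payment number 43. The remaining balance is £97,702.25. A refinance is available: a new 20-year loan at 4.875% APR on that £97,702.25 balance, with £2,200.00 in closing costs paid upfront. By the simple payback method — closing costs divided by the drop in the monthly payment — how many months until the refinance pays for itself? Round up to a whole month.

Current payment = 138,500 × 5.75%/12 / (1 − (1+0.0047917)^−120) = £1,520.30.
Refinanced payment = 97,702.25 × 0.0040625 / (1 − (1+0.0040625)^−240) = £638.06.
Monthly savings = £1,520.30 − £638.06 = £882.24.
Break-even = £2,200.00 / £882.24 = 2.49 → 3 months.

3 months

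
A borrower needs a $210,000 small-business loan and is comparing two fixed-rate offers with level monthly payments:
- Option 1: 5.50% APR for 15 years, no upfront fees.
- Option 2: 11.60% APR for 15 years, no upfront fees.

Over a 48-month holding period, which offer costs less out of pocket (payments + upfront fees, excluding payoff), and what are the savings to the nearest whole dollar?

Option 1 by $36,033

Option 1: monthly rate = 5.5%/12 = 0.0045833; payment = 210,000 × 0.0045833 / (1 − (1+0.0045833)^−180) = $1,715.88.
Option 2: monthly rate = 11.6%/12 = 0.0096667; payment = 210,000 × 0.0096667 / (1 − (1+0.0096667)^−180) = $2,466.57.
Over 48 months: Option 1 costs 48 × $1,715.88 = $82,362.24; Option 2 costs 48 × $2,466.57 = $118,395.36.
Option 1 is cheaper by $118,395.36 − $82,362.24 = $36,033.12.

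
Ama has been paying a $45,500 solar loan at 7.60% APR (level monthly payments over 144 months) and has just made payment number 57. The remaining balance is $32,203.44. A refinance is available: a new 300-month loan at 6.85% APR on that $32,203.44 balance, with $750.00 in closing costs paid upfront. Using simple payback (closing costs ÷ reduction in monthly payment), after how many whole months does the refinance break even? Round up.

3 months

Current payment = 45,500 × 7.6%/12 / (1 − (1+0.0063333)^−144) = $482.59.
Refinanced payment = 32,203.44 × 0.0057083 / (1 − (1+0.0057083)^−300) = $224.54.
Monthly savings = $482.59 − $224.54 = $258.05.
Break-even = $750.00 / $258.05 = 2.91 → 3 months.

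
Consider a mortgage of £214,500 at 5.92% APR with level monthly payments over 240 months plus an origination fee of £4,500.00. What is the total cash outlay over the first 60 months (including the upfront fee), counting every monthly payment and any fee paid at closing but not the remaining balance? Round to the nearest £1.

£96,112

At 5.92% the monthly rate is 0.0049333, so the payment is 214,500 × 0.0049333 / (1 − 1.0049333^−240) = £1,526.86.
Total outlay = 60 × £1,526.86 + £4,500.00 = £96,111.60.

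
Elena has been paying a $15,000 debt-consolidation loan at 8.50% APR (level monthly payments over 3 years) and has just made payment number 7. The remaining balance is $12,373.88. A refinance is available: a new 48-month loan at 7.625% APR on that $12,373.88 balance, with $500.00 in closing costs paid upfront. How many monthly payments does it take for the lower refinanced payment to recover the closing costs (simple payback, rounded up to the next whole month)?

Current payment = 15,000 × 8.5%/12 / (1 − (1+0.0070833)^−36) = $473.51.
Refinanced payment = 12,373.88 × 0.0063542 / (1 − (1+0.0063542)^−48) = $299.91.
Monthly savings = $473.51 − $299.91 = $173.60.
Break-even = $500.00 / $173.60 = 2.88 → 3 months.

3 months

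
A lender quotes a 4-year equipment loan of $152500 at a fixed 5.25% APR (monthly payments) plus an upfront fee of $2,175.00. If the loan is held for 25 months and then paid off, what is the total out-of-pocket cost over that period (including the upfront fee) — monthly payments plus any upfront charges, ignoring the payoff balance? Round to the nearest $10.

Monthly rate = 5.25%/12 = 0.0043750; payment = 152,500 × 0.0043750 / (1 − (1+0.0043750)^−48) = $3,529.26.
Total outlay = 25 × $3,529.26 + $2,175.00 = $90,406.50.

$90,410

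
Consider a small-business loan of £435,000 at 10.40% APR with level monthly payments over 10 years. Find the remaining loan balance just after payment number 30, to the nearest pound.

With monthly rate i = 10.4%/12 = 0.0086667, the balance after k of n payments is P · [(1+i)^n − (1+i)^k] / [(1+i)^n − 1].
(1+0.0086667)^120 = 2.81656823 and (1+0.0086667)^30 = 1.29547808, so the balance is 435,000 × (2.81656823 − 1.29547808) / (2.81656823 − 1) = £364,244.08.

£364,244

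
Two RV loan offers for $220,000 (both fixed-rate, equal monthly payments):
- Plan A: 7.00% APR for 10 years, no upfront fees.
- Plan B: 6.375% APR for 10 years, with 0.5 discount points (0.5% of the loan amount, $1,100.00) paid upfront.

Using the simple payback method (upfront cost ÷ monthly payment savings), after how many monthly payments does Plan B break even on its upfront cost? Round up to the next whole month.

16 months

Plan A: at 7.00% the monthly rate is 0.0058333, so the payment is 220,000 × 0.0058333 / (1 − 1.0058333^−120) = $2,554.39.
Plan B: at 6.375% the monthly rate is 0.0053125, so the payment is 220,000 × 0.0053125 / (1 − 1.0053125^−120) = $2,484.09.
Monthly savings = $2,554.39 − $2,484.09 = $70.30.
Break-even = $1,100.00 / $70.30 = 15.65 → 16 months.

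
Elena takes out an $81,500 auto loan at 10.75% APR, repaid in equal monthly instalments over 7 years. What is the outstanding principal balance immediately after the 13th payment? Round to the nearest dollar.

$72,516

With monthly rate i = 10.75%/12 = 0.0089583, the balance after k of n payments is P · [(1+i)^n − (1+i)^k] / [(1+i)^n − 1].
(1+0.0089583)^84 = 2.11520011 and (1+0.0089583)^13 = 1.12292826, so the balance is 81,500 × (2.11520011 − 1.12292826) / (2.11520011 − 1) = $72,516.27.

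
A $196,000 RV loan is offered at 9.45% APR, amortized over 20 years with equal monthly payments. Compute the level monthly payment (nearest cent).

Monthly rate = 9.45%/12 = 0.0078750; payment = 196,000 × 0.0078750 / (1 − (1+0.0078750)^−240) = $1,820.58.

$1,820.58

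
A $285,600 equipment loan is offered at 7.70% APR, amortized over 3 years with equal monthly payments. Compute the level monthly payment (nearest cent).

$8,910.19

At 7.70% the monthly rate is 0.0064167, so the payment is 285,600 × 0.0064167 / (1 − 1.0064167^−36) = $8,910.19.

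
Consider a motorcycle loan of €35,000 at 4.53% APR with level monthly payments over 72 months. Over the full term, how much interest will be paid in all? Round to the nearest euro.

€5,037

At 4.53% the monthly rate is 0.0037750, so the payment is 35,000 × 0.0037750 / (1 − 1.0037750^−72) = €556.07.
Total paid = 72 × €556.07 = €40,037.04; interest = €40,037.04 − €35,000 = €5,037.04.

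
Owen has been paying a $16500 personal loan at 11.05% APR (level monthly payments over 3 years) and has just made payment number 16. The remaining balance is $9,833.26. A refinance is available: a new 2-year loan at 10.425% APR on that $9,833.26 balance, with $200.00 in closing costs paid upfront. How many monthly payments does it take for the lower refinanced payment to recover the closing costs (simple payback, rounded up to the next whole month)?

Current payment = 16,500 × 11.05%/12 / (1 − (1+0.0092083)^−36) = $540.58.
Refinanced payment = 9,833.26 × 0.0086875 / (1 − (1+0.0086875)^−24) = $455.69.
Monthly savings = $540.58 − $455.69 = $84.89.
Break-even = $200.00 / $84.89 = 2.36 → 3 months.

3 months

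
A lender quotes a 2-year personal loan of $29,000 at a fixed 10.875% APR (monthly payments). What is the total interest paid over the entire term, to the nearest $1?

$3,399

At 10.875% the monthly rate is 0.0090625, so the payment is 29,000 × 0.0090625 / (1 − 1.0090625^−24) = $1,349.94.
Total paid = 24 × $1,349.94 = $32,398.56; interest = $32,398.56 − $29,000 = $3,398.56.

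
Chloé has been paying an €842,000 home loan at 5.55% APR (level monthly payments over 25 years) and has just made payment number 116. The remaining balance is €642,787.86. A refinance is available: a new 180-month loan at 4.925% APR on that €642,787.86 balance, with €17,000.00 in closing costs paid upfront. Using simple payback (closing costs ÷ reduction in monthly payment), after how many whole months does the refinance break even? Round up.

124 months

Current payment = 842,000 × 5.55%/12 / (1 − (1+0.0046250)^−300) = €5,195.79.
Refinanced payment = 642,787.86 × 0.0041042 / (1 − (1+0.0041042)^−180) = €5,058.05.
Monthly savings = €5,195.79 − €5,058.05 = €137.74.
Break-even = €17,000.00 / €137.74 = 123.42 → 124 months.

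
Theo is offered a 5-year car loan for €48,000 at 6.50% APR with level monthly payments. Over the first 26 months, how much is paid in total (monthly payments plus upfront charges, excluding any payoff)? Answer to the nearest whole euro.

At 6.50% the monthly rate is 0.0054167, so the payment is 48,000 × 0.0054167 / (1 − 1.0054167^−60) = €939.18.
Total outlay = 26 × €939.18 = €24,418.68.

€24,419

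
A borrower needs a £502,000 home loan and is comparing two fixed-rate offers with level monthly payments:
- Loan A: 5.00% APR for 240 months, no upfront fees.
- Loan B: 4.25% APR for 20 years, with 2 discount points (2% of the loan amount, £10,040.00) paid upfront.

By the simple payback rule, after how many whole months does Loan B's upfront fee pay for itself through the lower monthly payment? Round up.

50 months

Loan A: monthly rate = 5%/12 = 0.0041667; payment = 502,000 × 0.0041667 / (1 − (1+0.0041667)^−240) = £3,312.98.
Loan B: monthly rate = 4.25%/12 = 0.0035417; payment = 502,000 × 0.0035417 / (1 − (1+0.0035417)^−240) = £3,108.56.
Monthly savings = £3,312.98 − £3,108.56 = £204.42.
Break-even = £10,040.00 / £204.42 = 49.11 → 50 months.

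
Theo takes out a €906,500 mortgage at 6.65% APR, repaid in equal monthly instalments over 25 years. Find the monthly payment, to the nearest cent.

€6,205.99

At 6.65% the monthly rate is 0.0055417, so the payment is 906,500 × 0.0055417 / (1 − 1.0055417^−300) = €6,205.99.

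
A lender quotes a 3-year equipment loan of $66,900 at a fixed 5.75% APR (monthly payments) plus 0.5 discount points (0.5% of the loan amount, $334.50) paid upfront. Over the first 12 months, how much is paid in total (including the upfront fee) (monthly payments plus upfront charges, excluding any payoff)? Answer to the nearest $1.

At 5.75% the monthly rate is 0.0047917, so the payment is 66,900 × 0.0047917 / (1 − 1.0047917^−36) = $2,027.66.
Total outlay = 12 × $2,027.66 + $334.50 = $24,666.42.

$24,666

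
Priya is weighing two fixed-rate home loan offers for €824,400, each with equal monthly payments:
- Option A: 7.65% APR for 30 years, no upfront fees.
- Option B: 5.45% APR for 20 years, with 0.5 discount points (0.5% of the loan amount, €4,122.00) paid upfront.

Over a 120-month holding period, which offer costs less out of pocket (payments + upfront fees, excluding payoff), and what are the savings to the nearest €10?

Option B by €20,060

Option A: at 7.65% the monthly rate is 0.0063750, so the payment is 824,400 × 0.0063750 / (1 − 1.0063750^−360) = €5,849.24.
Option B: monthly rate = 5.45%/12 = 0.0045417; payment = 824,400 × 0.0045417 / (1 − (1+0.0045417)^−240) = €5,647.69.
Over 120 months: Option A costs 120 × €5,849.24 = €701,908.80; Option B costs 120 × €5,647.69 + €4,122.00 = €681,844.80.
Option B is cheaper by €701,908.80 − €681,844.80 = €20,064.00.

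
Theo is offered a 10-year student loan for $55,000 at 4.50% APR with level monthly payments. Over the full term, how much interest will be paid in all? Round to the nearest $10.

Monthly rate = 4.5%/12 = 0.0037500; payment = 55,000 × 0.0037500 / (1 − (1+0.0037500)^−120) = $570.01.
Total paid = 120 × $570.01 = $68,401.20; interest = $68,401.20 − $55,000 = $13,401.20.

$13,400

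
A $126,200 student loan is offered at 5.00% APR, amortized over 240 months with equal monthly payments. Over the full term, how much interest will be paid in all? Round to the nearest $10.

Monthly rate = 5%/12 = 0.0041667; payment = 126,200 × 0.0041667 / (1 − (1+0.0041667)^−240) = $832.86.
Total paid = 240 × $832.86 = $199,886.40; interest = $199,886.40 − $126,200 = $73,686.40.

$73,690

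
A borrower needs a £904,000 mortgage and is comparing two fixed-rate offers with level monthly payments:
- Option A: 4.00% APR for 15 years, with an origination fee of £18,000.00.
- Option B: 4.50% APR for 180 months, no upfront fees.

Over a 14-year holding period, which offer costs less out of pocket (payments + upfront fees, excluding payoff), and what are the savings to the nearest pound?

Option A: monthly rate = 4%/12 = 0.0033333; payment = 904,000 × 0.0033333 / (1 − (1+0.0033333)^−180) = £6,686.78.
Option B: monthly rate = 4.5%/12 = 0.0037500; payment = 904,000 × 0.0037500 / (1 − (1+0.0037500)^−180) = £6,915.54.
Over 168 months: Option A costs 168 × £6,686.78 + £18,000.00 = £1,141,379.04; Option B costs 168 × £6,915.54 = £1,161,810.72.
Option A is cheaper by £1,161,810.72 − £1,141,379.04 = £20,431.68.

Option A by £20,432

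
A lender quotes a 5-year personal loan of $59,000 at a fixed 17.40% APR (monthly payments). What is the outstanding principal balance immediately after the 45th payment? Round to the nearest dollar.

With monthly rate i = 17.4%/12 = 0.0145000, the balance after k of n payments is P · [(1+i)^n − (1+i)^k] / [(1+i)^n − 1].
(1+0.0145000)^60 = 2.37204587 and (1+0.0145000)^45 = 1.91135920, so the balance is 59,000 × (2.37204587 − 1.91135920) / (2.37204587 − 1) = $19,810.21.

$19,810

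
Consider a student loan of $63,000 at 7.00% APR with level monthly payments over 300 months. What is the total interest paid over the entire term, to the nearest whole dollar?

$70,581

Monthly rate = 7%/12 = 0.0058333; payment = 63,000 × 0.0058333 / (1 − (1+0.0058333)^−300) = $445.27.
Total paid = 300 × $445.27 = $133,581.00; interest = $133,581.00 − $63,000 = $70,581.00.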